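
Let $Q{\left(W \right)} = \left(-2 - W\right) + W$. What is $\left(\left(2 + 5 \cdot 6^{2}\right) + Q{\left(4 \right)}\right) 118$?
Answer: $21240$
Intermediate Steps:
$Q{\left(W \right)} = -2$
$\left(\left(2 + 5 \cdot 6^{2}\right) + Q{\left(4 \right)}\right) 118 = \left(\left(2 + 5 \cdot 6^{2}\right) - 2\right) 118 = \left(\left(2 + 5 \cdot 36\right) - 2\right) 118 = \left(\left(2 + 180\right) - 2\right) 118 = \left(182 - 2\right) 118 = 180 \cdot 118 = 21240$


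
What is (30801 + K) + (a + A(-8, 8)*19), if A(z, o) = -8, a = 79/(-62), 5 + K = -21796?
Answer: 548497/62 ≈ 8846.7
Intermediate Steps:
K = -21801 (K = -5 - 21796 = -21801)
a = -79/62 (a = 79*(-1/62) = -79/62 ≈ -1.2742)
(30801 + K) + (a + A(-8, 8)*19) = (30801 - 21801) + (-79/62 - 8*19) = 9000 + (-79/62 - 152) = 9000 - 9503/62 = 548497/62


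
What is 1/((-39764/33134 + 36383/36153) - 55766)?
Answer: -598946751/33400980553051 ≈ -1.7932e-5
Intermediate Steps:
1/((-39764/33134 + 36383/36153) - 55766) = 1/((-39764*1/33134 + 36383*(1/36153)) - 55766) = 1/((-19882/16567 + 36383/36153) - 55766) = 1/(-116036785/598946751 - 55766) = 1/(-33400980553051/598946751) = -598946751/33400980553051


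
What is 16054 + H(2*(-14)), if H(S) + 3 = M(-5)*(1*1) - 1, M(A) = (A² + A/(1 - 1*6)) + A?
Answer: 16071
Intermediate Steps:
M(A) = A² + 4*A/5 (M(A) = (A² + A/(1 - 6)) + A = (A² + A/(-5)) + A = (A² - A/5) + A = A² + 4*A/5)
H(S) = 17 (H(S) = -3 + (((⅕)*(-5)*(4 + 5*(-5)))*(1*1) - 1) = -3 + (((⅕)*(-5)*(4 - 25))*1 - 1) = -3 + (((⅕)*(-5)*(-21))*1 - 1) = -3 + (21*1 - 1) = -3 + (21 - 1) = -3 + 20 = 17)
16054 + H(2*(-14)) = 16054 + 17 = 16071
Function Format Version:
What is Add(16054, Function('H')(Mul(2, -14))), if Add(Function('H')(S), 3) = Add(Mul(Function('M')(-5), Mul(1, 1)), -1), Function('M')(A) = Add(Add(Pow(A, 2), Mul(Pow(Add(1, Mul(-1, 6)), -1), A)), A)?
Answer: 16071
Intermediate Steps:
Function('M')(A) = Add(Pow(A, 2), Mul(Rational(4, 5), A)) (Function('M')(A) = Add(Add(Pow(A, 2), Mul(Pow(Add(1, -6), -1), A)), A) = Add(Add(Pow(A, 2), Mul(Pow(-5, -1), A)), A) = Add(Add(Pow(A, 2), Mul(Rational(-1, 5), A)), A) = Add(Pow(A, 2), Mul(Rational(4, 5), A)))
Function('H')(S) = 17 (Function('H')(S) = Add(-3, Add(Mul(Mul(Rational(1, 5), -5, Add(4, Mul(5, -5))), Mul(1, 1)), -1)) = Add(-3, Add(Mul(Mul(Rational(1, 5), -5, Add(4, -25)), 1), -1)) = Add(-3, Add(Mul(Mul(Rational(1, 5), -5, -21), 1), -1)) = Add(-3, Add(Mul(21, 1), -1)) = Add(-3, Add(21, -1)) = Add(-3, 20) = 17)
Add(16054, Function('H')(Mul(2, -14))) = Add(16054, 17) = 16071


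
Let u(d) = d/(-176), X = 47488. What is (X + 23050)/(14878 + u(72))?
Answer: 1551836/327307 ≈ 4.7412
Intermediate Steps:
u(d) = -d/176 (u(d) = d*(-1/176) = -d/176)
(X + 23050)/(14878 + u(72)) = (47488 + 23050)/(14878 - 1/176*72) = 70538/(14878 - 9/22) = 70538/(327307/22) = 70538*(22/327307) = 1551836/327307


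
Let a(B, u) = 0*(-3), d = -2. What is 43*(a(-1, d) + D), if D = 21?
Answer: 903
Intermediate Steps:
a(B, u) = 0
43*(a(-1, d) + D) = 43*(0 + 21) = 43*21 = 903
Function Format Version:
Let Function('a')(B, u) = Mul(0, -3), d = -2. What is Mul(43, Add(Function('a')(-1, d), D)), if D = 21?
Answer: 903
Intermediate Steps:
Function('a')(B, u) = 0
Mul(43, Add(Function('a')(-1, d), D)) = Mul(43, Add(0, 21)) = Mul(43, 21) = 903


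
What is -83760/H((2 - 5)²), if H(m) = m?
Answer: -27920/3 ≈ -9306.7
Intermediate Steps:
-83760/H((2 - 5)²) = -83760/(2 - 5)² = -83760/((-3)²) = -83760/9 = -83760*⅑ = -27920/3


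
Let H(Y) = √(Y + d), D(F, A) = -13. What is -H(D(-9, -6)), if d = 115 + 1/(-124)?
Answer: -√392057/62 ≈ -10.099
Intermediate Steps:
d = 14259/124 (d = 115 - 1/124 = 14259/124 ≈ 114.99)
H(Y) = √(14259/124 + Y) (H(Y) = √(Y + 14259/124) = √(14259/124 + Y))
-H(D(-9, -6)) = -√(442029 + 3844*(-13))/62 = -√(442029 - 49972)/62 = -√392057/62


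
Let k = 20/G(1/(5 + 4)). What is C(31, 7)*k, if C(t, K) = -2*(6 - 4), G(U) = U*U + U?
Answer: -648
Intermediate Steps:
G(U) = U + U² (G(U) = U² + U = U + U²)
C(t, K) = -4 (C(t, K) = -2*2 = -4)
k = 162 (k = 20/(((1 + 1/(5 + 4))/(5 + 4))) = 20/(((1 + 1/9)/9)) = 20/(((1 + ⅑)/9)) = 20/(((⅑)*(10/9))) = 20/(10/81) = 20*(81/10) = 162)
C(31, 7)*k = -4*162 = -648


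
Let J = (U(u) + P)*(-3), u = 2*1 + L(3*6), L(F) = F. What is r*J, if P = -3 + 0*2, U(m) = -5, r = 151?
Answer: 3624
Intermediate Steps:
u = 20 (u = 2*1 + 3*6 = 2 + 18 = 20)
P = -3 (P = -3 + 0 = -3)
J = 24 (J = (-5 - 3)*(-3) = -8*(-3) = 24)
r*J = 151*24 = 3624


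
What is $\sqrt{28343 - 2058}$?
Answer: $\sqrt{26285} \approx 162.13$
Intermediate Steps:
$\sqrt{28343 - 2058} = \sqrt{26285}$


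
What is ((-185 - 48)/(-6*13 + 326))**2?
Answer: 54289/61504 ≈ 0.88269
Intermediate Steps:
((-185 - 48)/(-6*13 + 326))**2 = (-233/(-78 + 326))**2 = (-233/248)**2 = 54289/61504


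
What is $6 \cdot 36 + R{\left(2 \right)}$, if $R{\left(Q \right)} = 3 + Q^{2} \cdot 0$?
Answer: $219$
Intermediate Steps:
$R{\left(Q \right)} = 3$ ($R{\left(Q \right)} = 3 + 0 = 3$)
$6 \cdot 36 + R{\left(2 \right)} = 6 \cdot 36 + 3 = 216 + 3 = 219$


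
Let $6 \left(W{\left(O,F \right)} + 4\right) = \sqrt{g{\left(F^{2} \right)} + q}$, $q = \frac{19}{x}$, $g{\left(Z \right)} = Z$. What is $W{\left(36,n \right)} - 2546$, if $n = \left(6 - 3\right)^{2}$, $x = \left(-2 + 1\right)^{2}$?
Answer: $- \frac{7645}{3} \approx -2548.3$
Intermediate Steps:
$x = 1$ ($x = \left(-1\right)^{2} = 1$)
$q = 19$ ($q = \frac{19}{1} = 19 \cdot 1 = 19$)
$n = 9$ ($n = 3^{2} = 9$)
$W{\left(O,F \right)} = -4 + \frac{\sqrt{19 + F^{2}}}{6}$ ($W{\left(O,F \right)} = -4 + \frac{\sqrt{F^{2} + 19}}{6} = -4 + \frac{\sqrt{19 + F^{2}}}{6}$)
$W{\left(36,n \right)} - 2546 = \left(-4 + \frac{\sqrt{19 + 9^{2}}}{6}\right) - 2546 = \left(-4 + \frac{\sqrt{19 + 81}}{6}\right) - 2546 = \left(-4 + \frac{\sqrt{100}}{6}\right) - 2546 = \left(-4 + \frac{1}{6} \cdot 10\right) - 2546 = \left(-4 + \frac{5}{3}\right) - 2546 = - \frac{7}{3} - 2546 = - \frac{7645}{3}$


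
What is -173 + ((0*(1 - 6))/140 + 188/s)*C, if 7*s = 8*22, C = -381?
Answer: -132961/44 ≈ -3021.8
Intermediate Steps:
s = 176/7 (s = (8*22)/7 = (1/7)*176 = 176/7 ≈ 25.143)
-173 + ((0*(1 - 6))/140 + 188/s)*C = -173 + ((0*(1 - 6))/140 + 188/(176/7))*(-381) = -173 + ((0*(-5))*(1/140) + 188*(7/176))*(-381) = -173 + (0*(1/140) + 329/44)*(-381) = -173 + (0 + 329/44)*(-381) = -173 + (329/44)*(-381) = -173 - 125349/44 = -132961/44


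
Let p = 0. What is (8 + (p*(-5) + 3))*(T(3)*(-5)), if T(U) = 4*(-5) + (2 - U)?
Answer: 1155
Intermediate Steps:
T(U) = -18 - U (T(U) = -20 + (2 - U) = -18 - U)
(8 + (p*(-5) + 3))*(T(3)*(-5)) = (8 + (0*(-5) + 3))*((-18 - 1*3)*(-5)) = (8 + (0 + 3))*((-18 - 3)*(-5)) = (8 + 3)*(-21*(-5)) = 11*105 = 1155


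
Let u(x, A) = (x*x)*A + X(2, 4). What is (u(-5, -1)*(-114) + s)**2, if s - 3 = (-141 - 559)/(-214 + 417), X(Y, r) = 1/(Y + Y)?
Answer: 26771831641/3364 ≈ 7.9583e+6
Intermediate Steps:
X(Y, r) = 1/(2*Y)
u(x, A) = 1/4 + A*x**2 (u(x, A) = (x*x)*A + (1/2)/2 = x**2*A + (1/2)*(1/2) = A*x**2 + 1/4 = 1/4 + A*x**2)
s = -13/29 (s = 3 + (-141 - 559)/(-214 + 417) = 3 - 700/203 = 3 - 700*1/203 = 3 - 100/29 = -13/29 ≈ -0.44828)
(u(-5, -1)*(-114) + s)**2 = ((1/4 - 1*(-5)**2)*(-114) - 13/29)**2 = ((1/4 - 1*25)*(-114) - 13/29)**2 = ((1/4 - 25)*(-114) - 13/29)**2 = (-99/4*(-114) - 13/29)**2 = (5643/2 - 13/29)**2 = (163621/58)**2 = 26771831641/3364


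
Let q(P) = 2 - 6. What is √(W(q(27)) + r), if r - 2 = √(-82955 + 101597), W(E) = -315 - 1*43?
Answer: √(-356 + √18642) ≈ 14.814*I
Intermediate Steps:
q(P) = -4
W(E) = -358 (W(E) = -315 - 43 = -358)
r = 2 + √18642 (r = 2 + √(-82955 + 101597) = 2 + √18642 ≈ 138.54)
√(W(q(27)) + r) = √(-358 + (2 + √18642)) = √(-356 + √18642)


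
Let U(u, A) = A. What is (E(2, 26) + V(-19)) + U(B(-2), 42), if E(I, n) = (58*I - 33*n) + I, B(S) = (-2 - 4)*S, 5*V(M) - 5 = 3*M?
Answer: -3542/5 ≈ -708.40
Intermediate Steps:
V(M) = 1 + 3*M/5 (V(M) = 1 + (3*M)/5 = 1 + 3*M/5)
B(S) = -6*S
E(I, n) = -33*n + 59*I (E(I, n) = (-33*n + 58*I) + I = -33*n + 59*I)
(E(2, 26) + V(-19)) + U(B(-2), 42) = ((-33*26 + 59*2) + (1 + (3/5)*(-19))) + 42 = ((-858 + 118) + (1 - 57/5)) + 42 = (-740 - 52/5) + 42 = -3752/5 + 42 = -3542/5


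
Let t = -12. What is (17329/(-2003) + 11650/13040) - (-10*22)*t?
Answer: -6915711201/2611912 ≈ -2647.8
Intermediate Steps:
(17329/(-2003) + 11650/13040) - (-10*22)*t = (17329/(-2003) + 11650/13040) - (-10*22)*(-12) = (17329*(-1/2003) + 11650*(1/13040)) - (-220)*(-12) = (-17329/2003 + 1165/1304) - 1*2640 = -20263521/2611912 - 2640 = -6915711201/2611912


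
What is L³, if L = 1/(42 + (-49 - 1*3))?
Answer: -1/1000 ≈ -0.0010000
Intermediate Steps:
L = -⅒ (L = 1/(42 + (-49 - 3)) = 1/(42 - 52) = 1/(-10) = -⅒ ≈ -0.10000)
L³ = (-⅒)³ = -1/1000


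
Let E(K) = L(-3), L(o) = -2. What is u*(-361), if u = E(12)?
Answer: 722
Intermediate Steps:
E(K) = -2
u = -2
u*(-361) = -2*(-361) = 722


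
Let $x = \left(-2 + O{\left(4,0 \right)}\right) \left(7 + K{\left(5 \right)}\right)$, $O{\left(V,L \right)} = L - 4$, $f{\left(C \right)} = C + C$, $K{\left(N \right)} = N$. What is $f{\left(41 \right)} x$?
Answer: $-5904$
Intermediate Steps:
$f{\left(C \right)} = 2 C$
$O{\left(V,L \right)} = -4 + L$
$x = -72$ ($x = \left(-2 + \left(-4 + 0\right)\right) \left(7 + 5\right) = \left(-2 - 4\right) 12 = \left(-6\right) 12 = -72$)
$f{\left(41 \right)} x = 2 \cdot 41 \left(-72\right) = 82 \left(-72\right) = -5904$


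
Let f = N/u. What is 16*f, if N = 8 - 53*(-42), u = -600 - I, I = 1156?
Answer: -8936/439 ≈ -20.355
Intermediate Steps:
u = -1756 (u = -600 - 1*1156 = -600 - 1156 = -1756)
N = 2234 (N = 8 + 2226 = 2234)
f = -1117/878 (f = 2234/(-1756) = 2234*(-1/1756) = -1117/878 ≈ -1.2722)
16*f = 16*(-1117/878) = -8936/439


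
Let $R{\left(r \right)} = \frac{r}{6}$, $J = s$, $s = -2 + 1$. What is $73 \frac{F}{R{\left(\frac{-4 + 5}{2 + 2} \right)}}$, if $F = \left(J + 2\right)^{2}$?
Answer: $1752$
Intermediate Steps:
$s = -1$
$J = -1$
$F = 1$ ($F = \left(-1 + 2\right)^{2} = 1^{2} = 1$)
$R{\left(r \right)} = \frac{r}{6}$ ($R{\left(r \right)} = r \frac{1}{6} = \frac{r}{6}$)
$73 \frac{F}{R{\left(\frac{-4 + 5}{2 + 2} \right)}} = 73 \cdot 1 \frac{1}{\frac{1}{6} \frac{-4 + 5}{2 + 2}} = 73 \cdot 1 \frac{1}{\frac{1}{6} \cdot 1 \cdot \frac{1}{4}} = 73 \cdot 1 \frac{1}{\frac{1}{6} \cdot \frac{1}{4}} = 73 \cdot 1 \frac{1}{\frac{1}{24}} = 73 \cdot 1 \cdot 24 = 73 \cdot 24 = 1752$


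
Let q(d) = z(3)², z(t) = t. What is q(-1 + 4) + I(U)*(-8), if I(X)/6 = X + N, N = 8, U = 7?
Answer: -711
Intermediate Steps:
I(X) = 48 + 6*X (I(X) = 6*(X + 8) = 6*(8 + X) = 48 + 6*X)
q(d) = 9 (q(d) = 3² = 9)
q(-1 + 4) + I(U)*(-8) = 9 + (48 + 6*7)*(-8) = 9 + (48 + 42)*(-8) = 9 + 90*(-8) = 9 - 720 = -711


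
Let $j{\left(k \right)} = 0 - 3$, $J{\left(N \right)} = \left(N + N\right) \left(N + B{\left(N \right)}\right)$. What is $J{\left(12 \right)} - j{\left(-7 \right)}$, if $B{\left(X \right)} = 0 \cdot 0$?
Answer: $291$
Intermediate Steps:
$B{\left(X \right)} = 0$
$J{\left(N \right)} = 2 N^{2}$ ($J{\left(N \right)} = \left(N + N\right) \left(N + 0\right) = 2 N N = 2 N^{2}$)
$j{\left(k \right)} = -3$
$J{\left(12 \right)} - j{\left(-7 \right)} = 2 \cdot 12^{2} - -3 = 2 \cdot 144 + 3 = 288 + 3 = 291$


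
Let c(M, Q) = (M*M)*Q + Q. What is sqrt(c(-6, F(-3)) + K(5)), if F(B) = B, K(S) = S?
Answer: I*sqrt(106) ≈ 10.296*I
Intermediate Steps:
c(M, Q) = Q + Q*M**2 (c(M, Q) = M**2*Q + Q = Q*M**2 + Q = Q + Q*M**2)
sqrt(c(-6, F(-3)) + K(5)) = sqrt(-3*(1 + (-6)**2) + 5) = sqrt(-3*(1 + 36) + 5) = sqrt(-3*37 + 5) = sqrt(-111 + 5) = sqrt(-106) = I*sqrt(106)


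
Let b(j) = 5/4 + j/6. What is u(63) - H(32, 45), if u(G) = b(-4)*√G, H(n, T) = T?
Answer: -45 + 7*√7/4 ≈ -40.370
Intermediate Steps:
b(j) = 5/4 + j/6 (b(j) = 5*(¼) + j*(⅙) = 5/4 + j/6)
u(G) = 7*√G/12 (u(G) = (5/4 + (⅙)*(-4))*√G = (5/4 - ⅔)*√G = 7*√G/12)
u(63) - H(32, 45) = 7*√63/12 - 1*45 = 7*(3*√7)/12 - 45 = 7*√7/4 - 45 = -45 + 7*√7/4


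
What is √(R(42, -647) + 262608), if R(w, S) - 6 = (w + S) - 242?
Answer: √261767 ≈ 511.63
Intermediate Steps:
R(w, S) = -236 + S + w (R(w, S) = 6 + ((w + S) - 242) = 6 + ((S + w) - 242) = 6 + (-242 + S + w) = -236 + S + w)
√(R(42, -647) + 262608) = √((-236 - 647 + 42) + 262608) = √(-841 + 262608) = √261767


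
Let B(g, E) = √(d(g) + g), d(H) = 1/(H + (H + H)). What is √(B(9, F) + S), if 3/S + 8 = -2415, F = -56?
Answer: √(-65421 + 11741858*√183)/7269 ≈ 1.7335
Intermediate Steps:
d(H) = 1/(3*H) (d(H) = 1/(H + 2*H) = 1/(3*H))
B(g, E) = √(g + 1/(3*g)) (B(g, E) = √(1/(3*g) + g) = √(g + 1/(3*g)))
S = -3/2423 (S = 3/(-8 - 2415) = 3/(-2423) = 3*(-1/2423) = -3/2423 ≈ -0.0012381)
√(B(9, F) + S) = √(√(3/9 + 9*9)/3 - 3/2423) = √(√(3*(⅑) + 81)/3 - 3/2423) = √(√(⅓ + 81)/3 - 3/2423) = √(√(244/3)/3 - 3/2423) = √((2*√183/3)/3 - 3/2423) = √(2*√183/9 - 3/2423) = √(-3/2423 + 2*√183/9)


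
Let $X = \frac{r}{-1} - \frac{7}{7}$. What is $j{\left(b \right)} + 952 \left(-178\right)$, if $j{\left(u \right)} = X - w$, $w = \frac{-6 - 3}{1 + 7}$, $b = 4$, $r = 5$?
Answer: $- \frac{1355687}{8} \approx -1.6946 \cdot 10^{5}$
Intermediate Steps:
$X = -6$ ($X = \frac{5}{-1} - \frac{7}{7} = 5 \left(-1\right) - 1 = -5 - 1 = -6$)
$w = - \frac{9}{8} \approx -1.125$
$j{\left(u \right)} = - \frac{39}{8}$ ($j{\left(u \right)} = -6 - - \frac{9}{8} = -6 + \frac{9}{8} = - \frac{39}{8}$)
$j{\left(b \right)} + 952 \left(-178\right) = - \frac{39}{8} + 952 \left(-178\right) = - \frac{39}{8} - 169456 = - \frac{1355687}{8}$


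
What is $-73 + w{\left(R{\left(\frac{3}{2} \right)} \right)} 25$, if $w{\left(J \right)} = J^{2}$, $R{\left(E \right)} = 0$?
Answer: $-73$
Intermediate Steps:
$-73 + w{\left(R{\left(\frac{3}{2} \right)} \right)} 25 = -73 + 0^{2} \cdot 25 = -73 + 0 \cdot 25 = -73 + 0 = -73$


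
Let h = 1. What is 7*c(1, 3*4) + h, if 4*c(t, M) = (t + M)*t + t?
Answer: 51/2 ≈ 25.500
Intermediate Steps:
c(t, M) = t/4 + t*(M + t)/4 (c(t, M) = ((t + M)*t + t)/4 = ((M + t)*t + t)/4 = (t*(M + t) + t)/4 = (t + t*(M + t))/4 = t/4 + t*(M + t)/4)
7*c(1, 3*4) + h = 7*((¼)*1*(1 + 3*4 + 1)) + 1 = 7*((¼)*1*(1 + 12 + 1)) + 1 = 7*((¼)*1*14) + 1 = 7*(7/2) + 1 = 49/2 + 1 = 51/2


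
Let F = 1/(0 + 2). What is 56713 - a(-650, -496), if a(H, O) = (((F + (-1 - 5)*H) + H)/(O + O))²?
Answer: 223194623527/3936256 ≈ 56702.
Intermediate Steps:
F = ½ (F = 1/2 = ½ ≈ 0.50000)
a(H, O) = (½ - 5*H)²/(4*O²) (a(H, O) = (((½ + (-1 - 5)*H) + H)/(O + O))² = (((½ - 6*H) + H)/((2*O)))² = ((½ - 5*H)*(1/(2*O)))² = ((½ - 5*H)/(2*O))² = (½ - 5*H)²/(4*O²))
56713 - a(-650, -496) = 56713 - (-1 + 10*(-650))²/(16*(-496)²) = 56713 - (-1 - 6500)²/(16*246016) = 56713 - (-6501)²/(16*246016) = 56713 - 42263001/(16*246016) = 56713 - 1*42263001/3936256 = 56713 - 42263001/3936256 = 223194623527/3936256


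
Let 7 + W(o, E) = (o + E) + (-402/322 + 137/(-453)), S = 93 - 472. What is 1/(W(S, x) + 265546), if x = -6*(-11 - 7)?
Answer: 72933/19346677934 ≈ 3.7698e-6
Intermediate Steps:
S = -379
x = 108 (x = -6*(-18) = 108)
W(o, E) = -623641/72933 + E + o (W(o, E) = -7 + ((o + E) + (-402/322 + 137/(-453))) = -7 + ((E + o) + (-402*1/322 + 137*(-1/453))) = -7 + ((E + o) + (-201/161 - 137/453)) = -7 + ((E + o) - 113110/72933) = -7 + (-113110/72933 + E + o) = -623641/72933 + E + o)
1/(W(S, x) + 265546) = 1/((-623641/72933 + 108 - 379) + 265546) = 1/(-20388484/72933 + 265546) = 1/(19346677934/72933) = 72933/19346677934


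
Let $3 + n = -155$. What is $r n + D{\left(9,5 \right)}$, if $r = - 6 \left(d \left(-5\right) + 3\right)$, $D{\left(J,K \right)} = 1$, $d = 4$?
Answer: $-16115$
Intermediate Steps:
$n = -158$ ($n = -3 - 155 = -158$)
$r = 102$ ($r = - 6 \left(4 \left(-5\right) + 3\right) = - 6 \left(-20 + 3\right) = \left(-6\right) \left(-17\right) = 102$)
$r n + D{\left(9,5 \right)} = 102 \left(-158\right) + 1 = -16116 + 1 = -16115$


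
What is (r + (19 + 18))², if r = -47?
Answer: 100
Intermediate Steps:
(r + (19 + 18))² = (-47 + (19 + 18))² = (-47 + 37)² = (-10)² = 100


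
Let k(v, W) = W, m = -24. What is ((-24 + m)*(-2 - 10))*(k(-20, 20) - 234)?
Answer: -123264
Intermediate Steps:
((-24 + m)*(-2 - 10))*(k(-20, 20) - 234) = ((-24 - 24)*(-2 - 10))*(20 - 234) = -48*(-12)*(-214) = 576*(-214) = -123264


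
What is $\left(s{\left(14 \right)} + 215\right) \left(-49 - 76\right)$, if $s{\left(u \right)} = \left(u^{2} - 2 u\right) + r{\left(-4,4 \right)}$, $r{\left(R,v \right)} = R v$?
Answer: $-45875$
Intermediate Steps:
$s{\left(u \right)} = -16 + u^{2} - 2 u$ ($s{\left(u \right)} = \left(u^{2} - 2 u\right) - 16 = -16 + u^{2} - 2 u$)
$\left(s{\left(14 \right)} + 215\right) \left(-49 - 76\right) = \left(\left(-16 + 14^{2} - 28\right) + 215\right) \left(-49 - 76\right) = \left(\left(-16 + 196 - 28\right) + 215\right) \left(-125\right) = \left(152 + 215\right) \left(-125\right) = 367 \left(-125\right) = -45875$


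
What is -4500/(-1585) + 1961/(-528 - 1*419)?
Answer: 230663/300199 ≈ 0.76837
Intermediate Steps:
-4500/(-1585) + 1961/(-528 - 1*419) = -4500*(-1/1585) + 1961/(-528 - 419) = 900/317 + 1961/(-947) = 900/317 + 1961*(-1/947) = 900/317 - 1961/947 = 230663/300199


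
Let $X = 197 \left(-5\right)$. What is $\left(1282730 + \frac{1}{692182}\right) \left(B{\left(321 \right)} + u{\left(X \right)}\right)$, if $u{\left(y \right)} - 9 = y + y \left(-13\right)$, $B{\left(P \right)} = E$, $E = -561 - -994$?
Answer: $\frac{5443608323974791}{346091} \approx 1.5729 \cdot 10^{10}$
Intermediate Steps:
$E = 433$ ($E = -561 + 994 = 433$)
$B{\left(P \right)} = 433$
$X = -985$
$u{\left(y \right)} = 9 - 12 y$ ($u{\left(y \right)} = 9 + \left(y + y \left(-13\right)\right) = 9 + \left(y - 13 y\right) = 9 - 12 y$)
$\left(1282730 + \frac{1}{692182}\right) \left(B{\left(321 \right)} + u{\left(X \right)}\right) = \left(1282730 + \frac{1}{692182}\right) \left(433 + \left(9 - -11820\right)\right) = \left(1282730 + \frac{1}{692182}\right) \left(433 + \left(9 + 11820\right)\right) = \frac{887882616861 \left(433 + 11829\right)}{692182} = \frac{887882616861}{692182} \cdot 12262 = \frac{5443608323974791}{346091}$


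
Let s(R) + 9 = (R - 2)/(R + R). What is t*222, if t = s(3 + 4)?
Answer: -13431/7 ≈ -1918.7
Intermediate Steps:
s(R) = -9 + (-2 + R)/(2*R) (s(R) = -9 + (R - 2)/(R + R) = -9 + (-2 + R)/((2*R)) = -9 + (-2 + R)*(1/(2*R)) = -9 + (-2 + R)/(2*R))
t = -121/14 (t = -17/2 - 1/(3 + 4) = -17/2 - 1/7 = -121/14 ≈ -8.6429)
t*222 = -121/14*222 = -13431/7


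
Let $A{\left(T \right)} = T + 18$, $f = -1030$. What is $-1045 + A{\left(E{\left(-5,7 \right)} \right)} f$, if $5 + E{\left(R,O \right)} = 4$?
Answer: $-18555$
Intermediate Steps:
$E{\left(R,O \right)} = -1$ ($E{\left(R,O \right)} = -5 + 4 = -1$)
$A{\left(T \right)} = 18 + T$
$-1045 + A{\left(E{\left(-5,7 \right)} \right)} f = -1045 + \left(18 - 1\right) \left(-1030\right) = -1045 + 17 \left(-1030\right) = -1045 - 17510 = -18555$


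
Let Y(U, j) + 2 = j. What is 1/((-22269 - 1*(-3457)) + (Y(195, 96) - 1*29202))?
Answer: -1/47920 ≈ -2.0868e-5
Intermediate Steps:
Y(U, j) = -2 + j
1/((-22269 - 1*(-3457)) + (Y(195, 96) - 1*29202)) = 1/((-22269 - 1*(-3457)) + ((-2 + 96) - 1*29202)) = 1/((-22269 + 3457) + (94 - 29202)) = 1/(-18812 - 29108) = 1/(-47920) = -1/47920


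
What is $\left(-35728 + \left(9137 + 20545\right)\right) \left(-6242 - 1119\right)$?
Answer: $44504606$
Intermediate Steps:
$\left(-35728 + \left(9137 + 20545\right)\right) \left(-6242 - 1119\right) = \left(-35728 + 29682\right) \left(-7361\right) = \left(-6046\right) \left(-7361\right) = 44504606$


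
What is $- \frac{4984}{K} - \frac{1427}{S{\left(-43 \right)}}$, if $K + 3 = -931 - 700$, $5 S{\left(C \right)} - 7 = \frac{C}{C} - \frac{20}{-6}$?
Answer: $- \frac{17403157}{27778} \approx -626.51$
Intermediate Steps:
$S{\left(C \right)} = \frac{34}{15}$ ($S{\left(C \right)} = \frac{7}{5} + \frac{\frac{C}{C} - \frac{20}{-6}}{5} = \frac{7}{5} + \frac{1 - - \frac{10}{3}}{5} = \frac{7}{5} + \frac{1 + \frac{10}{3}}{5} = \frac{7}{5} + \frac{1}{5} \cdot \frac{13}{3} = \frac{7}{5} + \frac{13}{15} = \frac{34}{15}$)
$K = -1634$ ($K = -3 - 1631 = -1634$)
$- \frac{4984}{K} - \frac{1427}{S{\left(-43 \right)}} = - \frac{4984}{-1634} - \frac{1427}{\frac{34}{15}} = \left(-4984\right) \left(- \frac{1}{1634}\right) - \frac{21405}{34} = \frac{2492}{817} - \frac{21405}{34} = - \frac{17403157}{27778}$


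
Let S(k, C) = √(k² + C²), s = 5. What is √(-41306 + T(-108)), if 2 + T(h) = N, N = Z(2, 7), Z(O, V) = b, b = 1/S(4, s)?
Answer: √(-69438748 + 41*√41)/41 ≈ 203.24*I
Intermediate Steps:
S(k, C) = √(C² + k²)
b = √41/41 (b = 1/(√(5² + 4²)) = 1/(√(25 + 16)) = 1/(√41) = √41/41 ≈ 0.15617)
Z(O, V) = √41/41
N = √41/41 ≈ 0.15617
T(h) = -2 + √41/41
√(-41306 + T(-108)) = √(-41306 + (-2 + √41/41)) = √(-41308 + √41/41)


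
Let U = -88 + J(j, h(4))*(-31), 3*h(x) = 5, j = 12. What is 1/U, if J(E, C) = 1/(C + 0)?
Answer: -5/533 ≈ -0.0093809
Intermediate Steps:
h(x) = 5/3 (h(x) = (⅓)*5 = 5/3)
J(E, C) = 1/C
U = -533/5 (U = -88 - 31/(5/3) = -88 + (⅗)*(-31) = -88 - 93/5 = -533/5 ≈ -106.60)
1/U = 1/(-533/5) = -5/533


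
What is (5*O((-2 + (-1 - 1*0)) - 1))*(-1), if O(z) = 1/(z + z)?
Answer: 5/8 ≈ 0.62500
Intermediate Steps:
O(z) = 1/(2*z)
(5*O((-2 + (-1 - 1*0)) - 1))*(-1) = (5*(1/(2*((-2 + (-1 - 1*0)) - 1))))*(-1) = (5*(1/(2*((-2 + (-1 + 0)) - 1))))*(-1) = (5*(1/(2*((-2 - 1) - 1))))*(-1) = (5*(1/(2*(-3 - 1))))*(-1) = (5*((1/2)/(-4)))*(-1) = (5*((1/2)*(-1/4)))*(-1) = (5*(-1/8))*(-1) = -5/8*(-1) = 5/8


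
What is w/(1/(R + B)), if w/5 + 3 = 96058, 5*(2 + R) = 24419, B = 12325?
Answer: 8263995870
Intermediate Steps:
R = 24409/5 (R = -2 + (⅕)*24419 = -2 + 24419/5 = 24409/5 ≈ 4881.8)
w = 480275 (w = -15 + 5*96058 = -15 + 480290 = 480275)
w/(1/(R + B)) = 480275/(1/(24409/5 + 12325)) = 480275/(1/(86034/5)) = 480275/(5/86034) = 480275*(86034/5) = 8263995870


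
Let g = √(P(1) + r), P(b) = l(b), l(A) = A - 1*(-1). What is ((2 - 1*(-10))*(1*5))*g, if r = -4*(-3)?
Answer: 60*√14 ≈ 224.50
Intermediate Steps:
l(A) = 1 + A (l(A) = A + 1 = 1 + A)
P(b) = 1 + b
r = 12
g = √14 (g = √((1 + 1) + 12) = √(2 + 12) = √14 ≈ 3.7417)
((2 - 1*(-10))*(1*5))*g = ((2 - 1*(-10))*(1*5))*√14 = ((2 + 10)*5)*√14 = (12*5)*√14 = 60*√14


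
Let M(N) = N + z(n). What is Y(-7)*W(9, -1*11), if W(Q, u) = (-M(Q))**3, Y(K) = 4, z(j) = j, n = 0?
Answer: -2916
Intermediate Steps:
M(N) = N (M(N) = N + 0 = N)
W(Q, u) = -Q**3 (W(Q, u) = (-Q)**3 = -Q**3)
Y(-7)*W(9, -1*11) = 4*(-1*9**3) = 4*(-1*729) = 4*(-729) = -2916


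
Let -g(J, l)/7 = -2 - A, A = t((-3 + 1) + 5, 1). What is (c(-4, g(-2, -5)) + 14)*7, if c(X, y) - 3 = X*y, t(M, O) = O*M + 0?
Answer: -861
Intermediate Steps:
t(M, O) = M*O (t(M, O) = M*O + 0 = M*O)
A = 3 (A = ((-3 + 1) + 5)*1 = (-2 + 5)*1 = 3*1 = 3)
g(J, l) = 35 (g(J, l) = -7*(-2 - 1*3) = -7*(-2 - 3) = -7*(-5) = 35)
c(X, y) = 3 + X*y
(c(-4, g(-2, -5)) + 14)*7 = ((3 - 4*35) + 14)*7 = ((3 - 140) + 14)*7 = (-137 + 14)*7 = -123*7 = -861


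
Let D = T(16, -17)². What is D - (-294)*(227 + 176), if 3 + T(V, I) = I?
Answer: 118882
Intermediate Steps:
T(V, I) = -3 + I
D = 400 (D = (-3 - 17)² = (-20)² = 400)
D - (-294)*(227 + 176) = 400 - (-294)*(227 + 176) = 400 - (-294)*403 = 400 - 1*(-118482) = 400 + 118482 = 118882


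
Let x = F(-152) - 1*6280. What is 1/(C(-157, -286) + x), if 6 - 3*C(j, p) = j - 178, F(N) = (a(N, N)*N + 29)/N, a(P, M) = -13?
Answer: -456/2817863 ≈ -0.00016182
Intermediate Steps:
F(N) = (29 - 13*N)/N (F(N) = (-13*N + 29)/N = (29 - 13*N)/N)
C(j, p) = 184/3 - j/3 (C(j, p) = 2 - (j - 178)/3 = 2 - (-178 + j)/3 = 2 + (178/3 - j/3) = 184/3 - j/3)
x = -956565/152 (x = (-13 + 29/(-152)) - 1*6280 = (-13 + 29*(-1/152)) - 6280 = (-13 - 29/152) - 6280 = -2005/152 - 6280 = -956565/152 ≈ -6293.2)
1/(C(-157, -286) + x) = 1/((184/3 - 1/3*(-157)) - 956565/152) = 1/((184/3 + 157/3) - 956565/152) = 1/(341/3 - 956565/152) = 1/(-2817863/456) = -456/2817863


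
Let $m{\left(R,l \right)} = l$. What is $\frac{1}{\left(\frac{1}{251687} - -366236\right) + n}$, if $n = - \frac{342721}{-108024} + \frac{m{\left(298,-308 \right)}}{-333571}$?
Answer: $\frac{1295601033362664}{474499851728542528379} \approx 2.7305 \cdot 10^{-6}$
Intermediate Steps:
$n = \frac{16336436869}{5147667672}$ ($n = - \frac{342721}{-108024} - \frac{308}{-333571} = \left(-342721\right) \left(- \frac{1}{108024}\right) - - \frac{44}{47653} = \frac{342721}{108024} + \frac{44}{47653} = \frac{16336436869}{5147667672} \approx 3.1736$)
$\frac{1}{\left(\frac{1}{251687} - -366236\right) + n} = \frac{1}{\left(\frac{1}{251687} - -366236\right) + \frac{16336436869}{5147667672}} = \frac{1}{\left(\frac{1}{251687} + 366236\right) + \frac{16336436869}{5147667672}} = \frac{1}{\frac{92176840133}{251687} + \frac{16336436869}{5147667672}} = \frac{1}{\frac{474499851728542528379}{1295601033362664}} = \frac{1295601033362664}{474499851728542528379}$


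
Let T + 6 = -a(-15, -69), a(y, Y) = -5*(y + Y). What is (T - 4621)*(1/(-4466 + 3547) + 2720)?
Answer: -12615879913/919 ≈ -1.3728e+7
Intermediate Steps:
a(y, Y) = -5*Y - 5*y (a(y, Y) = -5*(Y + y) = -5*Y - 5*y)
T = -426 (T = -6 - (-5*(-69) - 5*(-15)) = -6 - (345 + 75) = -6 - 1*420 = -6 - 420 = -426)
(T - 4621)*(1/(-4466 + 3547) + 2720) = (-426 - 4621)*(1/(-4466 + 3547) + 2720) = -5047*(1/(-919) + 2720) = -5047*(-1/919 + 2720) = -5047*2499679/919 = -12615879913/919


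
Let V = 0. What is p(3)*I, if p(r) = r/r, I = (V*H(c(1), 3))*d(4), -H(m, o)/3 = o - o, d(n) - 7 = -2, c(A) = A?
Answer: 0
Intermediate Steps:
d(n) = 5 (d(n) = 7 - 2 = 5)
H(m, o) = 0 (H(m, o) = -3*(o - o) = -3*0 = 0)
I = 0 (I = (0*0)*5 = 0*5 = 0)
p(r) = 1
p(3)*I = 1*0 = 0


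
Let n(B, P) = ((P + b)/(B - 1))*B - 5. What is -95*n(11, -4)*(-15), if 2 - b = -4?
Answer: -3990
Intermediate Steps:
b = 6 (b = 2 - 1*(-4) = 2 + 4 = 6)
n(B, P) = -5 + B*(6 + P)/(-1 + B) (n(B, P) = ((P + 6)/(B - 1))*B - 5 = ((6 + P)/(-1 + B))*B - 5 = B*(6 + P)/(-1 + B) - 5 = -5 + B*(6 + P)/(-1 + B))
-95*n(11, -4)*(-15) = -95*(5 + 11 + 11*(-4))/(-1 + 11)*(-15) = -95*(5 + 11 - 44)/10*(-15) = -19*(-28)/2*(-15) = -95*(-14/5)*(-15) = 266*(-15) = -3990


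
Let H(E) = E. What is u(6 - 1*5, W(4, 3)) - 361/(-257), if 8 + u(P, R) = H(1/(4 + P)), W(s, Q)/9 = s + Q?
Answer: -8218/1285 ≈ -6.3953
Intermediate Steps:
W(s, Q) = 9*Q + 9*s (W(s, Q) = 9*(s + Q) = 9*(Q + s) = 9*Q + 9*s)
u(P, R) = -8 + 1/(4 + P)
u(6 - 1*5, W(4, 3)) - 361/(-257) = (-31 - 8*(6 - 1*5))/(4 + (6 - 1*5)) - 361/(-257) = (-31 - 8*(6 - 5))/(4 + (6 - 5)) - 361*(-1/257) = (-31 - 8*1)/(4 + 1) + 361/257 = (-31 - 8)/5 + 361/257 = (1/5)*(-39) + 361/257 = -39/5 + 361/257 = -8218/1285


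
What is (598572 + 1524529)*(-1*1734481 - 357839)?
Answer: -4442206684320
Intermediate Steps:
(598572 + 1524529)*(-1*1734481 - 357839) = 2123101*(-1734481 - 357839) = 2123101*(-2092320) = -4442206684320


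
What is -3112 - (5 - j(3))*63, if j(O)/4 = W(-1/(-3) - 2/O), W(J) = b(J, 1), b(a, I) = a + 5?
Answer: -2251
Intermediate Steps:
b(a, I) = 5 + a
W(J) = 5 + J
j(O) = 64/3 - 8/O (j(O) = 4*(5 + (-1/(-3) - 2/O)) = 4*(5 + (-1*(-⅓) - 2/O)) = 4*(5 + (⅓ - 2/O)) = 4*(16/3 - 2/O) = 64/3 - 8/O)
-3112 - (5 - j(3))*63 = -3112 - (5 - (64/3 - 8/3))*63 = -3112 - (5 - 1*56/3)*63 = -3112 - (5 - 56/3)*63 = -3112 - (-41)*63/3 = -3112 - 1*(-861) = -3112 + 861 = -2251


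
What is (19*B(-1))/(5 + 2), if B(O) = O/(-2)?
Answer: 19/14 ≈ 1.3571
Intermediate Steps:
B(O) = -O/2 (B(O) = O*(-½) = -O/2)
(19*B(-1))/(5 + 2) = (19*(-½*(-1)))/(5 + 2) = (19*(½))/7 = (19/2)*(⅐) = 19/14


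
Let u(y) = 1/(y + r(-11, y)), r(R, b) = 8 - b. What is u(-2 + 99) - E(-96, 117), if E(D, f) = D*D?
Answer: -73727/8 ≈ -9215.9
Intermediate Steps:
E(D, f) = D²
u(y) = ⅛ (u(y) = 1/(y + (8 - y)) = 1/8 = ⅛)
u(-2 + 99) - E(-96, 117) = ⅛ - 1*(-96)² = ⅛ - 1*9216 = ⅛ - 9216 = -73727/8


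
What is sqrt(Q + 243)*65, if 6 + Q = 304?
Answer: 65*sqrt(541) ≈ 1511.9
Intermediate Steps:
Q = 298 (Q = -6 + 304 = 298)
sqrt(Q + 243)*65 = sqrt(298 + 243)*65 = sqrt(541)*65 = 65*sqrt(541)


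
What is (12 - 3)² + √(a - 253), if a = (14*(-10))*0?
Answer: 81 + I*√253 ≈ 81.0 + 15.906*I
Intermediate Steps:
a = 0 (a = -140*0 = 0)
(12 - 3)² + √(a - 253) = (12 - 3)² + √(0 - 253) = 9² + √(-253) = 81 + I*√253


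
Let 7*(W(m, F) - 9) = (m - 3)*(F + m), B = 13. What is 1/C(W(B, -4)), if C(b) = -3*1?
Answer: -1/3 ≈ -0.33333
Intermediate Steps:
W(m, F) = 9 + (-3 + m)*(F + m)/7 (W(m, F) = 9 + ((m - 3)*(F + m))/7 = 9 + ((-3 + m)*(F + m))/7 = 9 + (-3 + m)*(F + m)/7)
C(b) = -3
1/C(W(B, -4)) = 1/(-3) = -1/3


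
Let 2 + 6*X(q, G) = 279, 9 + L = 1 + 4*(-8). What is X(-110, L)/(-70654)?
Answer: -277/423924 ≈ -0.00065342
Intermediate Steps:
L = -40 (L = -9 + (1 + 4*(-8)) = -9 + (1 - 32) = -9 - 31 = -40)
X(q, G) = 277/6 (X(q, G) = -1/3 + (1/6)*279 = -1/3 + 93/2 = 277/6)
X(-110, L)/(-70654) = (277/6)/(-70654) = (277/6)*(-1/70654) = -277/423924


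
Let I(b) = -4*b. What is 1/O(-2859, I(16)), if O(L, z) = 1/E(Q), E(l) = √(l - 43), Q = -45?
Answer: 2*I*√22 ≈ 9.3808*I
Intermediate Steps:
E(l) = √(-43 + l)
O(L, z) = -I*√22/44 (O(L, z) = 1/(√(-43 - 45)) = 1/(√(-88)) = 1/(2*I*√22) = -I*√22/44)
1/O(-2859, I(16)) = 1/(-I*√22/44) = 2*I*√22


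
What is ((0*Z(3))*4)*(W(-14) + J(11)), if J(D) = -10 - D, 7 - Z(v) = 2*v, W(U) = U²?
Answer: 0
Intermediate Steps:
Z(v) = 7 - 2*v
((0*Z(3))*4)*(W(-14) + J(11)) = ((0*(7 - 2*3))*4)*((-14)² + (-10 - 1*11)) = ((0*(7 - 6))*4)*(196 + (-10 - 11)) = ((0*1)*4)*(196 - 21) = (0*4)*175 = 0*175 = 0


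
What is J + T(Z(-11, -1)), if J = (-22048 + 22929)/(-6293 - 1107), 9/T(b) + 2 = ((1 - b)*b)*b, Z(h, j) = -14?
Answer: -1260889/10870600 ≈ -0.11599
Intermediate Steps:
T(b) = 9/(-2 + b²*(1 - b)) (T(b) = 9/(-2 + ((1 - b)*b)*b) = 9/(-2 + (b*(1 - b))*b) = 9/(-2 + b²*(1 - b)))
J = -881/7400 (J = 881/(-7400) = 881*(-1/7400) = -881/7400 ≈ -0.11905)
J + T(Z(-11, -1)) = -881/7400 - 9/(2 + (-14)³ - 1*(-14)²) = -881/7400 - 9/(2 - 2744 - 1*196) = -881/7400 - 9/(2 - 2744 - 196) = -881/7400 - 9/(-2938) = -881/7400 - 9*(-1/2938) = -881/7400 + 9/2938 = -1260889/10870600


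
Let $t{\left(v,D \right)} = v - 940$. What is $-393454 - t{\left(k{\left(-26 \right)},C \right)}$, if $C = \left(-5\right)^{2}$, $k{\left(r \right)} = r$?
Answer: $-392488$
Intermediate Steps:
$C = 25$
$t{\left(v,D \right)} = -940 + v$ ($t{\left(v,D \right)} = v - 940 = -940 + v$)
$-393454 - t{\left(k{\left(-26 \right)},C \right)} = -393454 - \left(-940 - 26\right) = -393454 - -966 = -393454 + 966 = -392488$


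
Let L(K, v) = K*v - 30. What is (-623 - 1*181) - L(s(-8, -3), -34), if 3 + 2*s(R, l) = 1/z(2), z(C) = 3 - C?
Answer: -808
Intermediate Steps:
s(R, l) = -1 (s(R, l) = -3/2 + 1/(2*(3 - 1*2)) = -3/2 + 1/(2*(3 - 2)) = -3/2 + (½)/1 = -3/2 + (½)*1 = -3/2 + ½ = -1)
L(K, v) = -30 + K*v
(-623 - 1*181) - L(s(-8, -3), -34) = (-623 - 1*181) - (-30 - 1*(-34)) = (-623 - 181) - (-30 + 34) = -804 - 1*4 = -804 - 4 = -808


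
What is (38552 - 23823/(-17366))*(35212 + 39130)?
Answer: 24886648188205/8683 ≈ 2.8661e+9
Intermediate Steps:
(38552 - 23823/(-17366))*(35212 + 39130) = (38552 - 23823*(-1/17366))*74342 = (38552 + 23823/17366)*74342 = (669517855/17366)*74342 = 24886648188205/8683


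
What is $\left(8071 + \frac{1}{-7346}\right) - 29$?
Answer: $\frac{59076531}{7346} \approx 8042.0$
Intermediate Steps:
$\left(8071 + \frac{1}{-7346}\right) - 29 = \left(8071 - \frac{1}{7346}\right) - 29 = \frac{59289565}{7346} - 29 = \frac{59076531}{7346}$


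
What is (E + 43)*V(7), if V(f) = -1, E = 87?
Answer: -130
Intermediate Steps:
(E + 43)*V(7) = (87 + 43)*(-1) = 130*(-1) = -130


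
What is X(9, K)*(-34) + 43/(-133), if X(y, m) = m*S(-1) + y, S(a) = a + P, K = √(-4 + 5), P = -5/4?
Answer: -61133/266 ≈ -229.82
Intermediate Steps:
P = -5/4 (P = -5*¼ = -5/4 ≈ -1.2500)
K = 1 (K = √1 = 1)
S(a) = -5/4 + a (S(a) = a - 5/4 = -5/4 + a)
X(y, m) = y - 9*m/4 (X(y, m) = m*(-5/4 - 1) + y = m*(-9/4) + y = -9*m/4 + y = y - 9*m/4)
X(9, K)*(-34) + 43/(-133) = (9 - 9/4*1)*(-34) + 43/(-133) = (9 - 9/4)*(-34) + 43*(-1/133) = (27/4)*(-34) - 43/133 = -459/2 - 43/133 = -61133/266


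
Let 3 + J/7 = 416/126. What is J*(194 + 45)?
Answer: 4541/9 ≈ 504.56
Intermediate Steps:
J = 19/9 (J = -21 + 7*(416/126) = -21 + 7*(416*(1/126)) = -21 + 7*(208/63) = -21 + 208/9 = 19/9 ≈ 2.1111)
J*(194 + 45) = 19*(194 + 45)/9 = (19/9)*239 = 4541/9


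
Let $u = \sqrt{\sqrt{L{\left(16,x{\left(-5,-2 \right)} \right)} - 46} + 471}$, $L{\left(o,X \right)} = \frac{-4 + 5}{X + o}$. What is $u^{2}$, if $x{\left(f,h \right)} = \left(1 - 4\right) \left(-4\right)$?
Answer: $471 + \frac{3 i \sqrt{1001}}{14} \approx 471.0 + 6.7797 i$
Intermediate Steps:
$x{\left(f,h \right)} = 12$ ($x{\left(f,h \right)} = \left(-3\right) \left(-4\right) = 12$)
$L{\left(o,X \right)} = \frac{1}{X + o}$ ($L{\left(o,X \right)} = 1 \frac{1}{X + o} = \frac{1}{X + o}$)
$u = \sqrt{471 + \frac{3 i \sqrt{1001}}{14}}$ ($u = \sqrt{\sqrt{\frac{1}{12 + 16} - 46} + 471} = \sqrt{\sqrt{\frac{1}{28} - 46} + 471} = \sqrt{\sqrt{- \frac{1287}{28}} + 471} = \sqrt{\frac{3 i \sqrt{1001}}{14} + 471} = \sqrt{471 + \frac{3 i \sqrt{1001}}{14}} \approx 21.703 + 0.1562 i$)
$u^{2} = \left(\frac{\sqrt{92316 + 42 i \sqrt{1001}}}{14}\right)^{2} = 471 + \frac{3 i \sqrt{1001}}{14}$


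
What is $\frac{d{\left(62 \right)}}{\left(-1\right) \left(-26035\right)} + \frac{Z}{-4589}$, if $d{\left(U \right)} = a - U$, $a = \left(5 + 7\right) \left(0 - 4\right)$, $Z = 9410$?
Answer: $- \frac{49098828}{23894923} \approx -2.0548$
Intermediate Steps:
$a = -48$ ($a = 12 \left(-4\right) = -48$)
$d{\left(U \right)} = -48 - U$
$\frac{d{\left(62 \right)}}{\left(-1\right) \left(-26035\right)} + \frac{Z}{-4589} = \frac{-48 - 62}{\left(-1\right) \left(-26035\right)} + \frac{9410}{-4589} = \frac{-48 - 62}{26035} + 9410 \left(- \frac{1}{4589}\right) = \left(-110\right) \frac{1}{26035} - \frac{9410}{4589} = - \frac{22}{5207} - \frac{9410}{4589} = - \frac{49098828}{23894923}$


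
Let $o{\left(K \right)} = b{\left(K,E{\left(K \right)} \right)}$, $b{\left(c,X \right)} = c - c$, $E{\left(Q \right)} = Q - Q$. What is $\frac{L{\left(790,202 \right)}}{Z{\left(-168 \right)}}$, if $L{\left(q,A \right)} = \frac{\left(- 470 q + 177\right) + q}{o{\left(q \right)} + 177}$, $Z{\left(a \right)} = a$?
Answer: $\frac{370333}{29736} \approx 12.454$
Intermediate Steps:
$E{\left(Q \right)} = 0$
$b{\left(c,X \right)} = 0$
$o{\left(K \right)} = 0$
$L{\left(q,A \right)} = 1 - \frac{469 q}{177}$ ($L{\left(q,A \right)} = \frac{\left(- 470 q + 177\right) + q}{0 + 177} = \frac{\left(177 - 470 q\right) + q}{177} = \left(177 - 469 q\right) \frac{1}{177} = 1 - \frac{469 q}{177}$)
$\frac{L{\left(790,202 \right)}}{Z{\left(-168 \right)}} = \frac{1 - \frac{370510}{177}}{-168} = \left(1 - \frac{370510}{177}\right) \left(- \frac{1}{168}\right) = \left(- \frac{370333}{177}\right) \left(- \frac{1}{168}\right) = \frac{370333}{29736}$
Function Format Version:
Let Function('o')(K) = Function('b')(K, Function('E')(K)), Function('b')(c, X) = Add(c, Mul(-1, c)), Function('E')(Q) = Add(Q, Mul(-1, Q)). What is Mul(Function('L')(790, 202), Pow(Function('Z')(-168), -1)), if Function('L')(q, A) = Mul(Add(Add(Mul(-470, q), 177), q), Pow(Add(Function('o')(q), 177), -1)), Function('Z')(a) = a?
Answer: Rational(370333, 29736) ≈ 12.454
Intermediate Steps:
Function('E')(Q) = 0
Function('b')(c, X) = 0
Function('o')(K) = 0
Function('L')(q, A) = Add(1, Mul(Rational(-469, 177), q)) (Function('L')(q, A) = Mul(Add(Add(Mul(-470, q), 177), q), Pow(Add(0, 177), -1)) = Mul(Add(Add(177, Mul(-470, q)), q), Pow(177, -1)) = Mul(Add(177, Mul(-469, q)), Rational(1, 177)) = Add(1, Mul(Rational(-469, 177), q)))
Mul(Function('L')(790, 202), Pow(Function('Z')(-168), -1)) = Mul(Add(1, Mul(Rational(-469, 177), 790)), Pow(-168, -1)) = Mul(Add(1, Rational(-370510, 177)), Rational(-1, 168)) = Mul(Rational(-370333, 177), Rational(-1, 168)) = Rational(370333, 29736)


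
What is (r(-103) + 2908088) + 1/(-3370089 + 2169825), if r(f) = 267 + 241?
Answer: 3491083069343/1200264 ≈ 2.9086e+6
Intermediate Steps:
r(f) = 508
(r(-103) + 2908088) + 1/(-3370089 + 2169825) = (508 + 2908088) + 1/(-3370089 + 2169825) = 2908596 + 1/(-1200264) = 2908596 - 1/1200264 = 3491083069343/1200264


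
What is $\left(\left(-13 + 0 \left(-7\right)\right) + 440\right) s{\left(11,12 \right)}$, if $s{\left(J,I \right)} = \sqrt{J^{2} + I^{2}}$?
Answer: $427 \sqrt{265} \approx 6951.1$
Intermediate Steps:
$s{\left(J,I \right)} = \sqrt{I^{2} + J^{2}}$
$\left(\left(-13 + 0 \left(-7\right)\right) + 440\right) s{\left(11,12 \right)} = \left(\left(-13 + 0 \left(-7\right)\right) + 440\right) \sqrt{12^{2} + 11^{2}} = \left(\left(-13 + 0\right) + 440\right) \sqrt{144 + 121} = \left(-13 + 440\right) \sqrt{265} = 427 \sqrt{265}$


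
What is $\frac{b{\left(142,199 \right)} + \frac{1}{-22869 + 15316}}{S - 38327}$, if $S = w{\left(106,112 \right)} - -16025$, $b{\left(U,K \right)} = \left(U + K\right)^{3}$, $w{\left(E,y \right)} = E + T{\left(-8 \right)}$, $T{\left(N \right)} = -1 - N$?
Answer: $- \frac{299490204012}{167593517} \approx -1787.0$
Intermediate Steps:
$w{\left(E,y \right)} = 7 + E$ ($w{\left(E,y \right)} = E - -7 = E + \left(-1 + 8\right) = E + 7 = 7 + E$)
$b{\left(U,K \right)} = \left(K + U\right)^{3}$
$S = 16138$ ($S = \left(7 + 106\right) - -16025 = 113 + 16025 = 16138$)
$\frac{b{\left(142,199 \right)} + \frac{1}{-22869 + 15316}}{S - 38327} = \frac{\left(199 + 142\right)^{3} + \frac{1}{-22869 + 15316}}{16138 - 38327} = \frac{341^{3} + \frac{1}{-7553}}{-22189} = \left(39651821 - \frac{1}{7553}\right) \left(- \frac{1}{22189}\right) = \frac{299490204012}{7553} \left(- \frac{1}{22189}\right) = - \frac{299490204012}{167593517}$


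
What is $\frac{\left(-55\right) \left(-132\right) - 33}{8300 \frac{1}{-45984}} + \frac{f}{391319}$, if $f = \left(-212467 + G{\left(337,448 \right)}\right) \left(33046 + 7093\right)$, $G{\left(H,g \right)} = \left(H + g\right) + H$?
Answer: $- \frac{50113997681473}{811986925} \approx -61718.0$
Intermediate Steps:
$G{\left(H,g \right)} = g + 2 H$
$f = -8483176955$ ($f = \left(-212467 + \left(448 + 2 \cdot 337\right)\right) \left(33046 + 7093\right) = \left(-212467 + \left(448 + 674\right)\right) 40139 = \left(-212467 + 1122\right) 40139 = \left(-211345\right) 40139 = -8483176955$)
$\frac{\left(-55\right) \left(-132\right) - 33}{8300 \frac{1}{-45984}} + \frac{f}{391319} = \frac{\left(-55\right) \left(-132\right) - 33}{8300 \frac{1}{-45984}} - \frac{8483176955}{391319} = \frac{7260 - 33}{8300 \left(- \frac{1}{45984}\right)} - \frac{8483176955}{391319} = \frac{7227}{- \frac{2075}{11496}} - \frac{8483176955}{391319} = 7227 \left(- \frac{11496}{2075}\right) - \frac{8483176955}{391319} = - \frac{83081592}{2075} - \frac{8483176955}{391319} = - \frac{50113997681473}{811986925}$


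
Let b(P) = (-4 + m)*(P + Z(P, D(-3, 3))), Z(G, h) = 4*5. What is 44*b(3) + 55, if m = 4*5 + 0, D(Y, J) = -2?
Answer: 16247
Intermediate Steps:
Z(G, h) = 20
m = 20 (m = 20 + 0 = 20)
b(P) = 320 + 16*P (b(P) = (-4 + 20)*(P + 20) = 16*(20 + P) = 320 + 16*P)
44*b(3) + 55 = 44*(320 + 16*3) + 55 = 44*(320 + 48) + 55 = 44*368 + 55 = 16192 + 55 = 16247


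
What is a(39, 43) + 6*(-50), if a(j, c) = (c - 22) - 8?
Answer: -287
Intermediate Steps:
a(j, c) = -30 + c (a(j, c) = (-22 + c) - 8 = -30 + c)
a(39, 43) + 6*(-50) = (-30 + 43) + 6*(-50) = 13 - 300 = -287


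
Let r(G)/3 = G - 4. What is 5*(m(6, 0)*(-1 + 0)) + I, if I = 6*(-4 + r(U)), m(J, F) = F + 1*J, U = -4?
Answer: -198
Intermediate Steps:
r(G) = -12 + 3*G (r(G) = 3*(G - 4) = 3*(-4 + G) = -12 + 3*G)
m(J, F) = F + J
I = -168 (I = 6*(-4 + (-12 + 3*(-4))) = 6*(-4 + (-12 - 12)) = 6*(-4 - 24) = 6*(-28) = -168)
5*(m(6, 0)*(-1 + 0)) + I = 5*((0 + 6)*(-1 + 0)) - 168 = 5*(6*(-1)) - 168 = 5*(-6) - 168 = -30 - 168 = -198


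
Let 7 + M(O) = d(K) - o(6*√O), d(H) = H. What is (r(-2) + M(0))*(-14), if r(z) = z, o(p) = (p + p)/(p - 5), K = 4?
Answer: 70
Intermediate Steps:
o(p) = 2*p/(-5 + p) (o(p) = (2*p)/(-5 + p) = 2*p/(-5 + p))
M(O) = -3 - 12*√O/(-5 + 6*√O) (M(O) = -7 + (4 - 2*6*√O/(-5 + 6*√O)) = -7 + (4 - 12*√O/(-5 + 6*√O)) = -3 - 12*√O/(-5 + 6*√O))
(r(-2) + M(0))*(-14) = (-2 + 15*(1 - 2*√0)/(-5 + 6*√0))*(-14) = (-2 + 15*(1 - 2*0)/(-5 + 6*0))*(-14) = (-2 + 15*(1 + 0)/(-5 + 0))*(-14) = (-2 + 15*1/(-5))*(-14) = (-2 + 15*(-⅕)*1)*(-14) = (-2 - 3)*(-14) = -5*(-14) = 70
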